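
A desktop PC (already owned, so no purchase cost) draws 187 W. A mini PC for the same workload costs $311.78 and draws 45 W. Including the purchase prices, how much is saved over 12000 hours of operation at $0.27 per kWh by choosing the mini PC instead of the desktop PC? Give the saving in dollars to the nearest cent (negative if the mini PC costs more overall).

$148.30

desktop PC: $0.00 + (187/1000) kW × 12000 h × $0.27 = $0.00 + $605.88 = $605.88
mini PC: $311.78 + (45/1000) kW × 12000 h × $0.27 = $311.78 + $145.8 = $457.58
Saving = $605.88 − $457.58 = $148.3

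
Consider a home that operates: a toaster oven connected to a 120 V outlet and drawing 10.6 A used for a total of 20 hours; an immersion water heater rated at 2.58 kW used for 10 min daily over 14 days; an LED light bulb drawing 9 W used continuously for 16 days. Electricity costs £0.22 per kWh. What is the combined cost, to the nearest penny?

toaster oven: Power = 10.6 A × 120 V = 1272 W = 1.272 kW
toaster oven: 1.272 kW × 20 h = 25.44 kWh
immersion water heater: Runtime = 10 min × 14 = 140 min = 2.333333… h
immersion water heater: 2.58 kW × 2.333333… h = 6.02 kWh
LED light bulb: Runtime = 24 h × 16 = 384 h
LED light bulb: 0.009 kW × 384 h = 3.456 kWh
Total energy = 34.916 kWh
Cost = 34.916 × £0.22 = £7.68

£7.68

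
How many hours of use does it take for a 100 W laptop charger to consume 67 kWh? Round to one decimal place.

670.0 h

Hours = 67 kWh ÷ 0.1 kW = 670.0 h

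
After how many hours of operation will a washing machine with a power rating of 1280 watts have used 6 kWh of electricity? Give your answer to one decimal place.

Hours = 6 kWh ÷ 1.28 kW = 4.7 h

4.7 h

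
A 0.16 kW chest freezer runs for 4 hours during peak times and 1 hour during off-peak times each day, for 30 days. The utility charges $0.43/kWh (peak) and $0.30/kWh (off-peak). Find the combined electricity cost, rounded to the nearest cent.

$9.70

Peak energy = 0.16 kW × 4 h × 30 = 19.2 kWh
Off-peak energy = 0.16 kW × 1 h × 30 = 4.8 kWh
Cost = 19.2 × $0.43 + 4.8 × $0.30 = $8.256 + $1.44 = $9.70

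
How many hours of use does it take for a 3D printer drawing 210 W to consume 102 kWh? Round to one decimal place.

Hours = 102 kWh ÷ 0.21 kW = 485.7 h

485.7 h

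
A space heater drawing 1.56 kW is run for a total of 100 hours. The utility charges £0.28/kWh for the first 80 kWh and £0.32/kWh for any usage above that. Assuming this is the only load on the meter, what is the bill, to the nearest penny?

Energy = 1.56 kW × 100 h = 156 kWh
Tier 1 (0–80 kWh): 80 × £0.28 = £22.4
Above 80 kWh: 76 × £0.32 = £24.32
Bill = £46.72

£46.72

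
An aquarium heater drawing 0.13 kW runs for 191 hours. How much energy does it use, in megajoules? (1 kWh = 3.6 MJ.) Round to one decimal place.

Energy = 0.13 kW × 191 h = 24.83 kWh
= 24.83 × 3.6 MJ = 89.4 MJ

89.4 MJ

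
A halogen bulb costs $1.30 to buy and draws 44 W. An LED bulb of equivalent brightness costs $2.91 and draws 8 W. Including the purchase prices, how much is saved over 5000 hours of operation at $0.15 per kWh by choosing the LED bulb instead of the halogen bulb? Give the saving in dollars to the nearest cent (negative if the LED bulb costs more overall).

halogen bulb: $1.30 + (44/1000) kW × 5000 h × $0.15 = $1.30 + $33 = $34.3
LED bulb: $2.91 + (8/1000) kW × 5000 h × $0.15 = $2.91 + $6 = $8.91
Saving = $34.3 − $8.91 = $25.39

$25.39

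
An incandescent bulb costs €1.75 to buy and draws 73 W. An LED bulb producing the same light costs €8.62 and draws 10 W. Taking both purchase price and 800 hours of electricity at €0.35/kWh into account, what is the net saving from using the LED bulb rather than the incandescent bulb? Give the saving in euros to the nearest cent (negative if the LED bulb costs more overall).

incandescent bulb: €1.75 + (73/1000) kW × 800 h × €0.35 = €1.75 + €20.44 = €22.19
LED bulb: €8.62 + (10/1000) kW × 800 h × €0.35 = €8.62 + €2.8 = €11.42
Saving = €22.19 − €11.42 = €10.77

€10.77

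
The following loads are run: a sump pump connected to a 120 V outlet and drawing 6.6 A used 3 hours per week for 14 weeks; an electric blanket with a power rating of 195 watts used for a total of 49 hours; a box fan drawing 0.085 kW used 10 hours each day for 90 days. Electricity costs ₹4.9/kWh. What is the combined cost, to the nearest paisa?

₹584.66

sump pump: Power = 6.6 A × 120 V = 792 W = 0.792 kW
sump pump: Runtime = 3 h/week × 14 weeks = 42 h
sump pump: 0.792 kW × 42 h = 33.264 kWh
electric blanket: 0.195 kW × 49 h = 9.555 kWh
box fan: Runtime = 10 h/day × 90 days = 900 h
box fan: 0.085 kW × 900 h = 76.5 kWh
Total energy = 119.319 kWh
Cost = 119.319 × ₹4.9 = ₹584.66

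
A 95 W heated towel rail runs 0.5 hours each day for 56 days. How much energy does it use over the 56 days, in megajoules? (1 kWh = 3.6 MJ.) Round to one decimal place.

9.6 MJ

Runtime = 0.5 h/day × 56 days = 28 h
Energy = 0.095 kW × 28 h = 2.66 kWh
= 2.66 × 3.6 MJ = 9.6 MJ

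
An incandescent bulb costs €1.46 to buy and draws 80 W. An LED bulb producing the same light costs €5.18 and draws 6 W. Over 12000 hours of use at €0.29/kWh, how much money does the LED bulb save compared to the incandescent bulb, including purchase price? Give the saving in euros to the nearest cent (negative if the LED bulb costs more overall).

incandescent bulb: €1.46 + (80/1000) kW × 12000 h × €0.29 = €1.46 + €278.4 = €279.86
LED bulb: €5.18 + (6/1000) kW × 12000 h × €0.29 = €5.18 + €20.88 = €26.06
Saving = €279.86 − €26.06 = €253.8

€253.80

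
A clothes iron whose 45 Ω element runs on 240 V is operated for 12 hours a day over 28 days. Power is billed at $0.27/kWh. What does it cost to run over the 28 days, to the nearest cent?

$116.12

Power = V²/R = 240²/45 = 1280 W = 1.28 kW
Runtime = 12 h/day × 28 days = 336 h
Energy = 1.28 kW × 336 h = 430.08 kWh
Cost = 430.08 kWh × $0.27/kWh = $116.12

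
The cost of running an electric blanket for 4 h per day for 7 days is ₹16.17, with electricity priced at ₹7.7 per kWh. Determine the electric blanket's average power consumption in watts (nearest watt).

Energy = ₹16.17 ÷ ₹7.7/kWh = 2.1 kWh
Runtime = 4 h/day × 7 days = 28 h
Power = 2.1 kWh ÷ 28 h = 0.075 kW = 75 W

75 W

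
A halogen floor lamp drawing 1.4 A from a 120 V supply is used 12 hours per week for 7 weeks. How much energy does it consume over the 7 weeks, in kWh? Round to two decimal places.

Power = 1.4 A × 120 V = 168 W = 0.168 kW
Runtime = 12 h/week × 7 weeks = 84 h
Energy = 0.168 kW × 84 h = 14.112 kWh ≈ 14.11 kWh

14.11 kWh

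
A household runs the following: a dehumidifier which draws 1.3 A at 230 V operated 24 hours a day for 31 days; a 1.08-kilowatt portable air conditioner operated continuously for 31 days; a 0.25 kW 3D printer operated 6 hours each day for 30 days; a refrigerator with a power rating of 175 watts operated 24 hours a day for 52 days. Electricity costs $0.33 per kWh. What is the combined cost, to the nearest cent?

dehumidifier: Power = 1.3 A × 230 V = 299 W = 0.299 kW
dehumidifier: Runtime = 24 h × 31 = 744 h
dehumidifier: 0.299 kW × 744 h = 222.456 kWh
portable air conditioner: Runtime = 24 h × 31 = 744 h
portable air conditioner: 1.08 kW × 744 h = 803.52 kWh
3D printer: Runtime = 6 h/day × 30 days = 180 h
3D printer: 0.25 kW × 180 h = 45 kWh
refrigerator: Runtime = 24 h × 52 = 1248 h
refrigerator: 0.175 kW × 1248 h = 218.4 kWh
Total energy = 1289.376 kWh
Cost = 1289.376 × $0.33 = $425.49

$425.49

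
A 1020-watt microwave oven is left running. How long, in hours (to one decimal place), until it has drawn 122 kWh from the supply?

119.6 h

Hours = 122 kWh ÷ 1.02 kW = 119.6 h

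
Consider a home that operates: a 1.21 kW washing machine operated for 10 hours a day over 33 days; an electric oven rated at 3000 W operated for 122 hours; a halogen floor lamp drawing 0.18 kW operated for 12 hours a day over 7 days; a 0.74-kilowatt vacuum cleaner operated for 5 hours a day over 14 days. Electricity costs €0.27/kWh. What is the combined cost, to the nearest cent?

€224.70

washing machine: Runtime = 10 h/day × 33 days = 330 h
washing machine: 1.21 kW × 330 h = 399.3 kWh
electric oven: 3 kW × 122 h = 366 kWh
halogen floor lamp: Runtime = 12 h/day × 7 days = 84 h
halogen floor lamp: 0.18 kW × 84 h = 15.12 kWh
vacuum cleaner: Runtime = 5 h/day × 14 days = 70 h
vacuum cleaner: 0.74 kW × 70 h = 51.8 kWh
Total energy = 832.22 kWh
Cost = 832.22 × €0.27 = €224.70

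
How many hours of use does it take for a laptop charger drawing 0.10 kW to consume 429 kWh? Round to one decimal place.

4290.0 h

Hours = 429 kWh ÷ 0.1 kW = 4290.0 h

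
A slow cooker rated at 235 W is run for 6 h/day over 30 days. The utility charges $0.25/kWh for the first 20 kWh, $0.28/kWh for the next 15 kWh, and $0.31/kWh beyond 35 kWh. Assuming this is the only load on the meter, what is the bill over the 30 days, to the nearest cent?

$11.46

Runtime = 6 h/day × 30 days = 180 h
Energy = 0.235 kW × 180 h = 42.3 kWh
Tier 1 (0–20 kWh): 20 × $0.25 = $5
Tier 2 (20–35 kWh): 15 × $0.28 = $4.2
Above 35 kWh: 7.3 × $0.31 = $2.263
Bill = $11.46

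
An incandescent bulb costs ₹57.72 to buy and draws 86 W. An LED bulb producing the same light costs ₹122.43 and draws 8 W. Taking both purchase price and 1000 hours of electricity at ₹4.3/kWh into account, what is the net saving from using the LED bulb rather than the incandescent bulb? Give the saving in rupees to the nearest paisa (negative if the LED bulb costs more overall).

₹270.69

incandescent bulb: ₹57.72 + (86/1000) kW × 1000 h × ₹4.3 = ₹57.72 + ₹369.8 = ₹427.52
LED bulb: ₹122.43 + (8/1000) kW × 1000 h × ₹4.3 = ₹122.43 + ₹34.4 = ₹156.83
Saving = ₹427.52 − ₹156.83 = ₹270.69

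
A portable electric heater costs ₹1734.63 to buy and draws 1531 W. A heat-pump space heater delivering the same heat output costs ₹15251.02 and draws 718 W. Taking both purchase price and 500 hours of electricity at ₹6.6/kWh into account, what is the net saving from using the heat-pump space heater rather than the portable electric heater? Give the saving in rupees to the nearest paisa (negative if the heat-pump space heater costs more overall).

portable electric heater: ₹1734.63 + (1531/1000) kW × 500 h × ₹6.6 = ₹1734.63 + ₹5052.3 = ₹6786.93
heat-pump space heater: ₹15251.02 + (718/1000) kW × 500 h × ₹6.6 = ₹15251.02 + ₹2369.4 = ₹17620.42
Saving = ₹6786.93 − ₹17620.42 = −₹10833.49

-₹10833.49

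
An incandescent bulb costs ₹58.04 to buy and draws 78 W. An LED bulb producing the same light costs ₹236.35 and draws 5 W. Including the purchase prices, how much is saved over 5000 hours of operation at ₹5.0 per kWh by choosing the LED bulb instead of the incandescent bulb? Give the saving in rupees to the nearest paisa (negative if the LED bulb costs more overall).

₹1646.69

incandescent bulb: ₹58.04 + (78/1000) kW × 5000 h × ₹5.0 = ₹58.04 + ₹1950 = ₹2008.04
LED bulb: ₹236.35 + (5/1000) kW × 5000 h × ₹5.0 = ₹236.35 + ₹125 = ₹361.35
Saving = ₹2008.04 − ₹361.35 = ₹1646.69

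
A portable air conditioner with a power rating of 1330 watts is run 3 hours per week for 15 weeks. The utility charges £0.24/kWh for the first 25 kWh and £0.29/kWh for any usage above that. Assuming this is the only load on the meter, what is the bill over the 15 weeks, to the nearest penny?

£16.11

Runtime = 3 h/week × 15 weeks = 45 h
Energy = 1.33 kW × 45 h = 59.85 kWh
Tier 1 (0–25 kWh): 25 × £0.24 = £6
Above 25 kWh: 34.85 × £0.29 = £10.1065
Bill = £16.11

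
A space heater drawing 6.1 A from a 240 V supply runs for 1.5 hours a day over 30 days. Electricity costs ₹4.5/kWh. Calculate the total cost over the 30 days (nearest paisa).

Power = 6.1 A × 240 V = 1464 W = 1.464 kW
Runtime = 1.5 h/day × 30 days = 45 h
Energy = 1.464 kW × 45 h = 65.88 kWh
Cost = 65.88 kWh × ₹4.5/kWh = ₹296.46

₹296.46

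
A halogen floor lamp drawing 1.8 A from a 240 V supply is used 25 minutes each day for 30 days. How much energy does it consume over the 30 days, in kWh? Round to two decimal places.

5.40 kWh

Power = 1.8 A × 240 V = 432 W = 0.432 kW
Runtime = 25 min × 30 = 750 min = 12.5 h
Energy = 0.432 kW × 12.5 h = 5.4 kWh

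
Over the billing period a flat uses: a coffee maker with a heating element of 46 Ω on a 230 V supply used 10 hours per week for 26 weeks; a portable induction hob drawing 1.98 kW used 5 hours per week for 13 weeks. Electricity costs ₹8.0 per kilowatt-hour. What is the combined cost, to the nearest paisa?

₹3421.60

coffee maker: Power = V²/R = 230²/46 = 1150 W = 1.15 kW
coffee maker: Runtime = 10 h/week × 26 weeks = 260 h
coffee maker: 1.15 kW × 260 h = 299 kWh
portable induction hob: Runtime = 5 h/week × 13 weeks = 65 h
portable induction hob: 1.98 kW × 65 h = 128.7 kWh
Total energy = 427.7 kWh
Cost = 427.7 × ₹8.0 = ₹3421.60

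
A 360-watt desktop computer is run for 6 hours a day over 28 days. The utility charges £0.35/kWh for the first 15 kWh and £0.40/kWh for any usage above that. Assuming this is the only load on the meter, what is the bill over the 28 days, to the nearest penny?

Runtime = 6 h/day × 28 days = 168 h
Energy = 0.36 kW × 168 h = 60.48 kWh
Tier 1 (0–15 kWh): 15 × £0.35 = £5.25
Above 15 kWh: 45.48 × £0.40 = £18.192
Bill = £23.44

£23.44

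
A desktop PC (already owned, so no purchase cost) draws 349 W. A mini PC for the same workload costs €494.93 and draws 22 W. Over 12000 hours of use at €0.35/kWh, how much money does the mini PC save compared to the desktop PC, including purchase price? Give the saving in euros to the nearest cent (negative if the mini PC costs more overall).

€878.47

desktop PC: €0.00 + (349/1000) kW × 12000 h × €0.35 = €0.00 + €1465.8 = €1465.8
mini PC: €494.93 + (22/1000) kW × 12000 h × €0.35 = €494.93 + €92.4 = €587.33
Saving = €1465.8 − €587.33 = €878.47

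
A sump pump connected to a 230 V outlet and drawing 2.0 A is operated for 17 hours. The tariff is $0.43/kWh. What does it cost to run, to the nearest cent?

Power = 2.0 A × 230 V = 460 W = 0.46 kW
Energy = 0.46 kW × 17 h = 7.82 kWh
Cost = 7.82 kWh × $0.43/kWh = $3.36

$3.36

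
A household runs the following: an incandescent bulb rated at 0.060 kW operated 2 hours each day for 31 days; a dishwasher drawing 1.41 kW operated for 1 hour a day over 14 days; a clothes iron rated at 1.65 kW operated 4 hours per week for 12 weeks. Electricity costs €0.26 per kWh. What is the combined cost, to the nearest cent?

€26.69

incandescent bulb: Runtime = 2 h/day × 31 days = 62 h
incandescent bulb: 0.06 kW × 62 h = 3.72 kWh
dishwasher: Runtime = 1 h/day × 14 days = 14 h
dishwasher: 1.41 kW × 14 h = 19.74 kWh
clothes iron: Runtime = 4 h/week × 12 weeks = 48 h
clothes iron: 1.65 kW × 48 h = 79.2 kWh
Total energy = 102.66 kWh
Cost = 102.66 × €0.26 = €26.69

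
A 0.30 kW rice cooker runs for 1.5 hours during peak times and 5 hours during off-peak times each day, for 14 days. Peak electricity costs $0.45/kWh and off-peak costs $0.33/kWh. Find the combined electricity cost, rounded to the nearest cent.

$9.77

Peak energy = 0.3 kW × 1.5 h × 14 = 6.3 kWh
Off-peak energy = 0.3 kW × 5 h × 14 = 21 kWh
Cost = 6.3 × $0.45 + 21 × $0.33 = $2.835 + $6.93 = $9.77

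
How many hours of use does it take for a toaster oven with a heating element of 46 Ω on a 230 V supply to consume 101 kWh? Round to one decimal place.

Power = V²/R = 230²/46 = 1150 W = 1.15 kW
Hours = 101 kWh ÷ 1.15 kW = 87.8 h

87.8 h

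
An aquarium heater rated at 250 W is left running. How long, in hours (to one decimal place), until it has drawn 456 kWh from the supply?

Hours = 456 kWh ÷ 0.25 kW = 1824.0 h

1824.0 h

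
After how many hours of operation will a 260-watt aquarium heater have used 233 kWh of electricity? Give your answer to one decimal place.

896.2 h

Hours = 233 kWh ÷ 0.26 kW = 896.2 h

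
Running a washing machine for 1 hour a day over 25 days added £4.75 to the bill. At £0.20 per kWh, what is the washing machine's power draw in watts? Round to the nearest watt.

Energy = £4.75 ÷ £0.20/kWh = 23.75 kWh
Runtime = 1 h/day × 25 days = 25 h
Power = 23.75 kWh ÷ 25 h = 0.95 kW = 950 W

950 W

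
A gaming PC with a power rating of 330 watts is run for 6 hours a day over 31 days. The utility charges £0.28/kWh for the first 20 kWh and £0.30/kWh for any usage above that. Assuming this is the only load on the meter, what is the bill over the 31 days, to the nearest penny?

£18.01

Runtime = 6 h/day × 31 days = 186 h
Energy = 0.33 kW × 186 h = 61.38 kWh
Tier 1 (0–20 kWh): 20 × £0.28 = £5.6
Above 20 kWh: 41.38 × £0.30 = £12.414
Bill = £18.01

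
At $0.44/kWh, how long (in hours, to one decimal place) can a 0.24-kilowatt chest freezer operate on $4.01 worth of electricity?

Energy available = $4.01 ÷ $0.44/kWh = 9.1136 kWh
Hours = 9.1136 kWh ÷ 0.24 kW = 38.0 h

38.0 h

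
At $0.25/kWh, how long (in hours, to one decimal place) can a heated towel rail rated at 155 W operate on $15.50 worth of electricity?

400.0 h

Energy available = $15.50 ÷ $0.25/kWh = 62 kWh
Hours = 62 kWh ÷ 0.155 kW = 400.0 h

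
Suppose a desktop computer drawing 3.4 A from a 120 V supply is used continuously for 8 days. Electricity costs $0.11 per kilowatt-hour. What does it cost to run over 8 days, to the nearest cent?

Power = 3.4 A × 120 V = 408 W = 0.408 kW
Runtime = 24 h × 8 = 192 h
Energy = 0.408 kW × 192 h = 78.336 kWh
Cost = 78.336 kWh × $0.11/kWh = $8.62

$8.62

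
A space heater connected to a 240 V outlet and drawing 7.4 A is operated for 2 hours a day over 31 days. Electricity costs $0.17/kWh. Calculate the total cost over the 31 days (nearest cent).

Power = 7.4 A × 240 V = 1776 W = 1.776 kW
Runtime = 2 h/day × 31 days = 62 h
Energy = 1.776 kW × 62 h = 110.112 kWh
Cost = 110.112 kWh × $0.17/kWh = $18.72

$18.72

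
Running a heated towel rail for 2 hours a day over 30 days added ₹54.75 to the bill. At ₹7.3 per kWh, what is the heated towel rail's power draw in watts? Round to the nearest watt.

125 W

Energy = ₹54.75 ÷ ₹7.3/kWh = 7.5 kWh
Runtime = 2 h/day × 30 days = 60 h
Power = 7.5 kWh ÷ 60 h = 0.125 kW = 125 W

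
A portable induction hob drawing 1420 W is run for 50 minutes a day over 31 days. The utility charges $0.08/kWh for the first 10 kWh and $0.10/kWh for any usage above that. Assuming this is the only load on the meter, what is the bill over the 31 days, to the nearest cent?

$3.47

Runtime = 50 min × 31 = 1550 min = 25.833333… h
Energy = 1.42 kW × 25.833333… h = 36.683333… kWh
Tier 1 (0–10 kWh): 10 × $0.08 = $0.8
Above 10 kWh: 26.683333… × $0.10 = $2.668333…
Bill = $3.47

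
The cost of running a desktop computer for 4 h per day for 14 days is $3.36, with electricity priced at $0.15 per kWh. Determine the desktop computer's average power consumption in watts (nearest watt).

400 W

Energy = $3.36 ÷ $0.15/kWh = 22.4 kWh
Runtime = 4 h/day × 14 days = 56 h
Power = 22.4 kWh ÷ 56 h = 0.4 kW = 400 W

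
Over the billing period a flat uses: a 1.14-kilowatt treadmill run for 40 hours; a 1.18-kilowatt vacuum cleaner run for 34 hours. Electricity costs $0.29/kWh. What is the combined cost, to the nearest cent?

treadmill: 1.14 kW × 40 h = 45.6 kWh
vacuum cleaner: 1.18 kW × 34 h = 40.12 kWh
Total energy = 85.72 kWh
Cost = 85.72 × $0.29 = $24.86

$24.86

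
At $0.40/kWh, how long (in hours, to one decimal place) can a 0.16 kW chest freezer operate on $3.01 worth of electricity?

47.0 h

Energy available = $3.01 ÷ $0.40/kWh = 7.525 kWh
Hours = 7.525 kWh ÷ 0.16 kW = 47.0 h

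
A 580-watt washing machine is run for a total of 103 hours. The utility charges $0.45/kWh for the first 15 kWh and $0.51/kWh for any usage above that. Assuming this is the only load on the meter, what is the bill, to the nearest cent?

$29.57

Energy = 0.58 kW × 103 h = 59.74 kWh
Tier 1 (0–15 kWh): 15 × $0.45 = $6.75
Above 15 kWh: 44.74 × $0.51 = $22.8174
Bill = $29.57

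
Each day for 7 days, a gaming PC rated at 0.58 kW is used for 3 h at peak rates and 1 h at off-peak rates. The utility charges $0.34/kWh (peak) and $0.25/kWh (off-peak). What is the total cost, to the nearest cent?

$5.16

Peak energy = 0.58 kW × 3 h × 7 = 12.18 kWh
Off-peak energy = 0.58 kW × 1 h × 7 = 4.06 kWh
Cost = 12.18 × $0.34 + 4.06 × $0.25 = $4.1412 + $1.015 = $5.16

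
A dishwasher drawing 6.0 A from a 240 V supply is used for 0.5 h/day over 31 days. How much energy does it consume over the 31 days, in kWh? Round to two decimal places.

22.32 kWh

Power = 6.0 A × 240 V = 1440 W = 1.44 kW
Runtime = 0.5 h/day × 31 days = 15.5 h
Energy = 1.44 kW × 15.5 h = 22.32 kWh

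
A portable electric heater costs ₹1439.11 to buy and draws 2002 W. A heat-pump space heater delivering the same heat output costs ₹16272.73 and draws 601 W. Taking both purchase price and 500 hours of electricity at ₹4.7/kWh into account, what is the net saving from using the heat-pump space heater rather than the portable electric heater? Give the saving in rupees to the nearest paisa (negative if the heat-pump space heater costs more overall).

-₹11541.27

portable electric heater: ₹1439.11 + (2002/1000) kW × 500 h × ₹4.7 = ₹1439.11 + ₹4704.7 = ₹6143.81
heat-pump space heater: ₹16272.73 + (601/1000) kW × 500 h × ₹4.7 = ₹16272.73 + ₹1412.35 = ₹17685.08
Saving = ₹6143.81 − ₹17685.08 = −₹11541.27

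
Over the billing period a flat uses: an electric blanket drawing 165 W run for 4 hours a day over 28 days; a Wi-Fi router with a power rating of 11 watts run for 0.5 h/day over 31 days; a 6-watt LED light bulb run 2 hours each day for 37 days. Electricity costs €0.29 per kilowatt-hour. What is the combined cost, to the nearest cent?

€5.54

electric blanket: Runtime = 4 h/day × 28 days = 112 h
electric blanket: 0.165 kW × 112 h = 18.48 kWh
Wi-Fi router: Runtime = 0.5 h/day × 31 days = 15.5 h
Wi-Fi router: 0.011 kW × 15.5 h = 0.1705 kWh
LED light bulb: Runtime = 2 h/day × 37 days = 74 h
LED light bulb: 0.006 kW × 74 h = 0.444 kWh
Total energy = 19.0945 kWh
Cost = 19.0945 × €0.29 = €5.54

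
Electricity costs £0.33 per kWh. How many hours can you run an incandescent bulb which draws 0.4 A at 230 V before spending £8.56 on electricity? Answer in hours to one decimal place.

Power = 0.4 A × 230 V = 92 W = 0.092 kW
Energy available = £8.56 ÷ £0.33/kWh = 25.9394 kWh
Hours = 25.9394 kWh ÷ 0.092 kW = 281.9 h

281.9 h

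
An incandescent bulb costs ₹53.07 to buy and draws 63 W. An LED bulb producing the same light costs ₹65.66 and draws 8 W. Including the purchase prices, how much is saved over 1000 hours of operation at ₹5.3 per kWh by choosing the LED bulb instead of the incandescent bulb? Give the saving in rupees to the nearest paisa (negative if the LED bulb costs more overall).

₹278.91

incandescent bulb: ₹53.07 + (63/1000) kW × 1000 h × ₹5.3 = ₹53.07 + ₹333.9 = ₹386.97
LED bulb: ₹65.66 + (8/1000) kW × 1000 h × ₹5.3 = ₹65.66 + ₹42.4 = ₹108.06
Saving = ₹386.97 − ₹108.06 = ₹278.91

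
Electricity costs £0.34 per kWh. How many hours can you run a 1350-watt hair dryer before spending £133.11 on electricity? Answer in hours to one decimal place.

Energy available = £133.11 ÷ £0.34/kWh = 391.5 kWh
Hours = 391.5 kWh ÷ 1.35 kW = 290.0 h

290.0 h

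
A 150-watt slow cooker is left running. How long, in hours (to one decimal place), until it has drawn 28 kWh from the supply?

186.7 h

Hours = 28 kWh ÷ 0.15 kW = 186.7 h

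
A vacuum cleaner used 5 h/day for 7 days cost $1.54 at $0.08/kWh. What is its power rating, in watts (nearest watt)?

550 W

Energy = $1.54 ÷ $0.08/kWh = 19.25 kWh
Runtime = 5 h/day × 7 days = 35 h
Power = 19.25 kWh ÷ 35 h = 0.55 kW = 550 W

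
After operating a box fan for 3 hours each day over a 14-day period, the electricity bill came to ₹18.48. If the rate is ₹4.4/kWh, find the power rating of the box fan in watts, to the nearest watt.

100 W

Energy = ₹18.48 ÷ ₹4.4/kWh = 4.2 kWh
Runtime = 3 h/day × 14 days = 42 h
Power = 4.2 kWh ÷ 42 h = 0.1 kW = 100 W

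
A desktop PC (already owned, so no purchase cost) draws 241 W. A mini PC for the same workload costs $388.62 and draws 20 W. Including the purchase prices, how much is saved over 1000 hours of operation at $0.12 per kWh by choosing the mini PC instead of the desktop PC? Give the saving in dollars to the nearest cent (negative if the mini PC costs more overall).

-$362.10

desktop PC: $0.00 + (241/1000) kW × 1000 h × $0.12 = $0.00 + $28.92 = $28.92
mini PC: $388.62 + (20/1000) kW × 1000 h × $0.12 = $388.62 + $2.4 = $391.02
Saving = $28.92 − $391.02 = −$362.1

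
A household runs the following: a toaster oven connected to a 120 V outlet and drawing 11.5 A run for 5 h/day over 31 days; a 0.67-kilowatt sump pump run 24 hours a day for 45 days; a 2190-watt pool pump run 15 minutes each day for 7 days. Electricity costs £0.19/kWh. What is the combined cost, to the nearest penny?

£178.85

toaster oven: Power = 11.5 A × 120 V = 1380 W = 1.38 kW
toaster oven: Runtime = 5 h/day × 31 days = 155 h
toaster oven: 1.38 kW × 155 h = 213.9 kWh
sump pump: Runtime = 24 h × 45 = 1080 h
sump pump: 0.67 kW × 1080 h = 723.6 kWh
pool pump: Runtime = 15 min × 7 = 105 min = 1.75 h
pool pump: 2.19 kW × 1.75 h = 3.8325 kWh
Total energy = 941.3325 kWh
Cost = 941.3325 × £0.19 = £178.85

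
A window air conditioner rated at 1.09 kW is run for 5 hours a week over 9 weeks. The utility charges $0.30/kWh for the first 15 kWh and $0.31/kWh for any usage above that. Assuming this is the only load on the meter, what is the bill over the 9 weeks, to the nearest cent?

Runtime = 5 h/week × 9 weeks = 45 h
Energy = 1.09 kW × 45 h = 49.05 kWh
Tier 1 (0–15 kWh): 15 × $0.30 = $4.5
Above 15 kWh: 34.05 × $0.31 = $10.5555
Bill = $15.06

$15.06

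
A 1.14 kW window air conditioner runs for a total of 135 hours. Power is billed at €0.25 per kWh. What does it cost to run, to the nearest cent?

Energy = 1.14 kW × 135 h = 153.9 kWh
Cost = 153.9 kWh × €0.25/kWh = €38.48

€38.48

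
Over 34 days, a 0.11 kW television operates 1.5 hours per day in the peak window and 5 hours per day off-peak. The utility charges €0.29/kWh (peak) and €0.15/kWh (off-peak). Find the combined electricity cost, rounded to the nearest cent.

€4.43

Peak energy = 0.11 kW × 1.5 h × 34 = 5.61 kWh
Off-peak energy = 0.11 kW × 5 h × 34 = 18.7 kWh
Cost = 5.61 × €0.29 + 18.7 × €0.15 = €1.6269 + €2.805 = €4.43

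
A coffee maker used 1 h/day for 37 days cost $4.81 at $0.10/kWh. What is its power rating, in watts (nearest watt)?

1300 W

Energy = $4.81 ÷ $0.10/kWh = 48.1 kWh
Runtime = 1 h/day × 37 days = 37 h
Power = 48.1 kWh ÷ 37 h = 1.3 kW = 1300 W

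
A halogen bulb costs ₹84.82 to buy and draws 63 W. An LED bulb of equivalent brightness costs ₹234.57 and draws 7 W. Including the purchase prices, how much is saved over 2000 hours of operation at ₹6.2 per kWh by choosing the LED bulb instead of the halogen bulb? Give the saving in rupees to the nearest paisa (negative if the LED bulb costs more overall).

halogen bulb: ₹84.82 + (63/1000) kW × 2000 h × ₹6.2 = ₹84.82 + ₹781.2 = ₹866.02
LED bulb: ₹234.57 + (7/1000) kW × 2000 h × ₹6.2 = ₹234.57 + ₹86.8 = ₹321.37
Saving = ₹866.02 − ₹321.37 = ₹544.65

₹544.65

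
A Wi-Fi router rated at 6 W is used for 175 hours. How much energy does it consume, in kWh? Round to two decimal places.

1.05 kWh

Energy = 0.006 kW × 175 h = 1.05 kWh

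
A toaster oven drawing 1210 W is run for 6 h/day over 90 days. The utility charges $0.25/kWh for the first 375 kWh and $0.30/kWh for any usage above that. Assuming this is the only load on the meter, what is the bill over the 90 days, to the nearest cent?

$177.27

Runtime = 6 h/day × 90 days = 540 h
Energy = 1.21 kW × 540 h = 653.4 kWh
Tier 1 (0–375 kWh): 375 × $0.25 = $93.75
Above 375 kWh: 278.4 × $0.30 = $83.52
Bill = $177.27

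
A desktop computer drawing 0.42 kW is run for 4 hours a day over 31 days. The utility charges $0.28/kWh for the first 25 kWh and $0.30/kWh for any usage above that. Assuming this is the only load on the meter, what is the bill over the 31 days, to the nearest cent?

$15.12

Runtime = 4 h/day × 31 days = 124 h
Energy = 0.42 kW × 124 h = 52.08 kWh
Tier 1 (0–25 kWh): 25 × $0.28 = $7
Above 25 kWh: 27.08 × $0.30 = $8.124
Bill = $15.12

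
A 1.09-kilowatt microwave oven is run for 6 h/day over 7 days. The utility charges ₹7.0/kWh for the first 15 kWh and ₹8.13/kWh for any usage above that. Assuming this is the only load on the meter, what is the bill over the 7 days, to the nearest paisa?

Runtime = 6 h/day × 7 days = 42 h
Energy = 1.09 kW × 42 h = 45.78 kWh
Tier 1 (0–15 kWh): 15 × ₹7.0 = ₹105
Above 15 kWh: 30.78 × ₹8.13 = ₹250.2414
Bill = ₹355.24

₹355.24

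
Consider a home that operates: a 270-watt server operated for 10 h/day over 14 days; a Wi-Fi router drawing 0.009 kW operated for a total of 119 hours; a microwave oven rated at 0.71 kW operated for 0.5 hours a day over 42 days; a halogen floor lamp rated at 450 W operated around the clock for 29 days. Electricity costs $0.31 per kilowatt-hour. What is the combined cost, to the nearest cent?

server: Runtime = 10 h/day × 14 days = 140 h
server: 0.27 kW × 140 h = 37.8 kWh
Wi-Fi router: 0.009 kW × 119 h = 1.071 kWh
microwave oven: Runtime = 0.5 h/day × 42 days = 21 h
microwave oven: 0.71 kW × 21 h = 14.91 kWh
halogen floor lamp: Runtime = 24 h × 29 = 696 h
halogen floor lamp: 0.45 kW × 696 h = 313.2 kWh
Total energy = 366.981 kWh
Cost = 366.981 × $0.31 = $113.76

$113.76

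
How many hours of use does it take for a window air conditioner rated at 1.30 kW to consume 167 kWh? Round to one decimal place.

Hours = 167 kWh ÷ 1.3 kW = 128.5 h

128.5 h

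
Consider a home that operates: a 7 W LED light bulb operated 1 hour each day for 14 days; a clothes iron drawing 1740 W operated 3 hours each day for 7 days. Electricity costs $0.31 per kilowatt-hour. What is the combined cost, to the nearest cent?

LED light bulb: Runtime = 1 h/day × 14 days = 14 h
LED light bulb: 0.007 kW × 14 h = 0.098 kWh
clothes iron: Runtime = 3 h/day × 7 days = 21 h
clothes iron: 1.74 kW × 21 h = 36.54 kWh
Total energy = 36.638 kWh
Cost = 36.638 × $0.31 = $11.36

$11.36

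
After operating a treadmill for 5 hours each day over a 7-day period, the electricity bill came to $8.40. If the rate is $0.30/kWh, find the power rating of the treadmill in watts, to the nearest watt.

Energy = $8.40 ÷ $0.30/kWh = 28 kWh
Runtime = 5 h/day × 7 days = 35 h
Power = 28 kWh ÷ 35 h = 0.8 kW = 800 W

800 W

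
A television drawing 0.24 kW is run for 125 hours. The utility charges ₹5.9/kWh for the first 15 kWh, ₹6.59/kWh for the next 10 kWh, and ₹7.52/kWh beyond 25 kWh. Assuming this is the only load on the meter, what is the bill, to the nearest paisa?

Energy = 0.24 kW × 125 h = 30 kWh
Tier 1 (0–15 kWh): 15 × ₹5.9 = ₹88.5
Tier 2 (15–25 kWh): 10 × ₹6.59 = ₹65.9
Above 25 kWh: 5 × ₹7.52 = ₹37.6
Bill = ₹192.00

₹192.00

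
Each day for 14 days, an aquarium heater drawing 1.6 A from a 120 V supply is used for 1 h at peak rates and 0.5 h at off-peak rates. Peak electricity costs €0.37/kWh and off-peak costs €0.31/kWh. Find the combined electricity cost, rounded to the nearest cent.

Power = 1.6 A × 120 V = 192 W = 0.192 kW
Peak energy = 0.192 kW × 1 h × 14 = 2.688 kWh
Off-peak energy = 0.192 kW × 0.5 h × 14 = 1.344 kWh
Cost = 2.688 × €0.37 + 1.344 × €0.31 = €0.99456 + €0.41664 = €1.41

€1.41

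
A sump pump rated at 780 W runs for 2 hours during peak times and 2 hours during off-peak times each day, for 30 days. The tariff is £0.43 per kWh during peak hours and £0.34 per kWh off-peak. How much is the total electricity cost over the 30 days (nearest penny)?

£36.04

Peak energy = 0.78 kW × 2 h × 30 = 46.8 kWh
Off-peak energy = 0.78 kW × 2 h × 30 = 46.8 kWh
Cost = 46.8 × £0.43 + 46.8 × £0.34 = £20.124 + £15.912 = £36.04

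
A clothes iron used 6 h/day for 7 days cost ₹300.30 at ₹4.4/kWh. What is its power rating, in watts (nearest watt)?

Energy = ₹300.30 ÷ ₹4.4/kWh = 68.25 kWh
Runtime = 6 h/day × 7 days = 42 h
Power = 68.25 kWh ÷ 42 h = 1.625 kW = 1625 W

1625 W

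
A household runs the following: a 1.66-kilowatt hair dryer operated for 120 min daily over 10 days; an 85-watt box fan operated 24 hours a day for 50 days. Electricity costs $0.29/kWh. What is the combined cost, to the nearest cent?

$39.21

hair dryer: Runtime = 120 min × 10 = 1200 min = 20 h
hair dryer: 1.66 kW × 20 h = 33.2 kWh
box fan: Runtime = 24 h × 50 = 1200 h
box fan: 0.085 kW × 1200 h = 102 kWh
Total energy = 135.2 kWh
Cost = 135.2 × $0.29 = $39.21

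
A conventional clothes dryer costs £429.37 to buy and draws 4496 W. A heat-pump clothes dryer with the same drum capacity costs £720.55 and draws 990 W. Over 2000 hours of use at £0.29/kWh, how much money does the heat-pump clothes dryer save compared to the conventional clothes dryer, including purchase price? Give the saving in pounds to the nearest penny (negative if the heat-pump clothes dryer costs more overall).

£1742.30

conventional clothes dryer: £429.37 + (4496/1000) kW × 2000 h × £0.29 = £429.37 + £2607.68 = £3037.05
heat-pump clothes dryer: £720.55 + (990/1000) kW × 2000 h × £0.29 = £720.55 + £574.2 = £1294.75
Saving = £3037.05 − £1294.75 = £1742.3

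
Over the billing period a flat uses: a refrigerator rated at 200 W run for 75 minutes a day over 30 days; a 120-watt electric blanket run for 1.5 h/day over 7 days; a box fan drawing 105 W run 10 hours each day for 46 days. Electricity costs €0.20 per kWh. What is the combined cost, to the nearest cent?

€11.41

refrigerator: Runtime = 75 min × 30 = 2250 min = 37.5 h
refrigerator: 0.2 kW × 37.5 h = 7.5 kWh
electric blanket: Runtime = 1.5 h/day × 7 days = 10.5 h
electric blanket: 0.12 kW × 10.5 h = 1.26 kWh
box fan: Runtime = 10 h/day × 46 days = 460 h
box fan: 0.105 kW × 460 h = 48.3 kWh
Total energy = 57.06 kWh
Cost = 57.06 × €0.20 = €11.41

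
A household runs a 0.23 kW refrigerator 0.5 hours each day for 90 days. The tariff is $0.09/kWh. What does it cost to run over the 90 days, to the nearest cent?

$0.93

Runtime = 0.5 h/day × 90 days = 45 h
Energy = 0.23 kW × 45 h = 10.35 kWh
Cost = 10.35 kWh × $0.09/kWh = $0.93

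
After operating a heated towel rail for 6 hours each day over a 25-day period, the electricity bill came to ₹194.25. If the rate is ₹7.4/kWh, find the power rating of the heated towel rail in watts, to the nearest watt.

175 W

Energy = ₹194.25 ÷ ₹7.4/kWh = 26.25 kWh
Runtime = 6 h/day × 25 days = 150 h
Power = 26.25 kWh ÷ 150 h = 0.175 kW = 175 W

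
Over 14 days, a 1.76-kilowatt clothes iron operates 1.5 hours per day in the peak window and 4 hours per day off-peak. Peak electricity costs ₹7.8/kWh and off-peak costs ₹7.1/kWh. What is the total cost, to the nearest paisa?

Peak energy = 1.76 kW × 1.5 h × 14 = 36.96 kWh
Off-peak energy = 1.76 kW × 4 h × 14 = 98.56 kWh
Cost = 36.96 × ₹7.8 + 98.56 × ₹7.1 = ₹288.288 + ₹699.776 = ₹988.06

₹988.06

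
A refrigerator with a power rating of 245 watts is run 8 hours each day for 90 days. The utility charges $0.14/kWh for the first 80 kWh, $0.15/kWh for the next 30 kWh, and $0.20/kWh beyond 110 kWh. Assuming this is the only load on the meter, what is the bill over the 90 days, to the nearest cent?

Runtime = 8 h/day × 90 days = 720 h
Energy = 0.245 kW × 720 h = 176.4 kWh
Tier 1 (0–80 kWh): 80 × $0.14 = $11.2
Tier 2 (80–110 kWh): 30 × $0.15 = $4.5
Above 110 kWh: 66.4 × $0.20 = $13.28
Bill = $28.98

$28.98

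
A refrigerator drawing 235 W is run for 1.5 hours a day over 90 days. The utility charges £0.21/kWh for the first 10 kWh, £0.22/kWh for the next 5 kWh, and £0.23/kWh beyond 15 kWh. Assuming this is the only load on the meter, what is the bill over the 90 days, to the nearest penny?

£7.05

Runtime = 1.5 h/day × 90 days = 135 h
Energy = 0.235 kW × 135 h = 31.725 kWh
Tier 1 (0–10 kWh): 10 × £0.21 = £2.1
Tier 2 (10–15 kWh): 5 × £0.22 = £1.1
Above 15 kWh: 16.725 × £0.23 = £3.84675
Bill = £7.05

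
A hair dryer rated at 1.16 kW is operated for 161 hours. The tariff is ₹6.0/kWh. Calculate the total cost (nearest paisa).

₹1120.56

Energy = 1.16 kW × 161 h = 186.76 kWh
Cost = 186.76 kWh × ₹6.0/kWh = ₹1120.56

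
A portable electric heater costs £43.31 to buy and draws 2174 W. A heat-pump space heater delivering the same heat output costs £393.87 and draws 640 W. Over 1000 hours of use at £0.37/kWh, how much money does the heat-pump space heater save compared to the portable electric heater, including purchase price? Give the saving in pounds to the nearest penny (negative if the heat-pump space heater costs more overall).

£217.02

portable electric heater: £43.31 + (2174/1000) kW × 1000 h × £0.37 = £43.31 + £804.38 = £847.69
heat-pump space heater: £393.87 + (640/1000) kW × 1000 h × £0.37 = £393.87 + £236.8 = £630.67
Saving = £847.69 − £630.67 = £217.02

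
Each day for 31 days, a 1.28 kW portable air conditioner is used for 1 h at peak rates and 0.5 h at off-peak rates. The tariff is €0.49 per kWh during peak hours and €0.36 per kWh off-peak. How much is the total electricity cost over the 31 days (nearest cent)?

€26.59

Peak energy = 1.28 kW × 1 h × 31 = 39.68 kWh
Off-peak energy = 1.28 kW × 0.5 h × 31 = 19.84 kWh
Cost = 39.68 × €0.49 + 19.84 × €0.36 = €19.4432 + €7.1424 = €26.59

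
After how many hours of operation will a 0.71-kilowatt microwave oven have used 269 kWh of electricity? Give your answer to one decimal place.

Hours = 269 kWh ÷ 0.71 kW = 378.9 h

378.9 h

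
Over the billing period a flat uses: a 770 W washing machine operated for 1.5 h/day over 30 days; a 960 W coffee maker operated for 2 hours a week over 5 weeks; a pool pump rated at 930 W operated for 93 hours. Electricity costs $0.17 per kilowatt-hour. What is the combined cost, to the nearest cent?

washing machine: Runtime = 1.5 h/day × 30 days = 45 h
washing machine: 0.77 kW × 45 h = 34.65 kWh
coffee maker: Runtime = 2 h/week × 5 weeks = 10 h
coffee maker: 0.96 kW × 10 h = 9.6 kWh
pool pump: 0.93 kW × 93 h = 86.49 kWh
Total energy = 130.74 kWh
Cost = 130.74 × $0.17 = $22.23

$22.23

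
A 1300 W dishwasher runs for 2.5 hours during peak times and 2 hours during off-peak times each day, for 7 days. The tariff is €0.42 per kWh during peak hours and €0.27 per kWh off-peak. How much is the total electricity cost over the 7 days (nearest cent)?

€14.47

Peak energy = 1.3 kW × 2.5 h × 7 = 22.75 kWh
Off-peak energy = 1.3 kW × 2 h × 7 = 18.2 kWh
Cost = 22.75 × €0.42 + 18.2 × €0.27 = €9.555 + €4.914 = €14.47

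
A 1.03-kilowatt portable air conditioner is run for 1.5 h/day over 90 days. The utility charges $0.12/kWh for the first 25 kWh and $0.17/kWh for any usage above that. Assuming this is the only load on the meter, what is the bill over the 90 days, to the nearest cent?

$22.39

Runtime = 1.5 h/day × 90 days = 135 h
Energy = 1.03 kW × 135 h = 139.05 kWh
Tier 1 (0–25 kWh): 25 × $0.12 = $3
Above 25 kWh: 114.05 × $0.17 = $19.3885
Bill = $22.39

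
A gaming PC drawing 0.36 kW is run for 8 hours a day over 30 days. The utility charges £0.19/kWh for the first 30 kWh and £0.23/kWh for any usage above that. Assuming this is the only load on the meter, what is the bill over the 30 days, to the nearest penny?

Runtime = 8 h/day × 30 days = 240 h
Energy = 0.36 kW × 240 h = 86.4 kWh
Tier 1 (0–30 kWh): 30 × £0.19 = £5.7
Above 30 kWh: 56.4 × £0.23 = £12.972
Bill = £18.67

£18.67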